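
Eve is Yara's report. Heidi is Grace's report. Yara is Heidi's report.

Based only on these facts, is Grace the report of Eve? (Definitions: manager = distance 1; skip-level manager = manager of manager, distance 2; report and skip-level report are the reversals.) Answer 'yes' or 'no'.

Reconstructing the manager chain from the given facts:
  Grace -> Heidi -> Yara -> Eve
(each arrow means 'manager of the next')
Positions in the chain (0 = top):
  position of Grace: 0
  position of Heidi: 1
  position of Yara: 2
  position of Eve: 3

Grace is at position 0, Eve is at position 3; signed distance (j - i) = 3.
'report' requires j - i = -1. Actual distance is 3, so the relation does NOT hold.

Answer: no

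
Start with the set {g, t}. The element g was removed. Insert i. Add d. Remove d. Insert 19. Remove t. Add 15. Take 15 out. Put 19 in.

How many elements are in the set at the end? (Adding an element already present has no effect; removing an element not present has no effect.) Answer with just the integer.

Tracking the set through each operation:
Start: {g, t}
Event 1 (remove g): removed. Set: {t}
Event 2 (add i): added. Set: {i, t}
Event 3 (add d): added. Set: {d, i, t}
Event 4 (remove d): removed. Set: {i, t}
Event 5 (add 19): added. Set: {19, i, t}
Event 6 (remove t): removed. Set: {19, i}
Event 7 (add 15): added. Set: {15, 19, i}
Event 8 (remove 15): removed. Set: {19, i}
Event 9 (add 19): already present, no change. Set: {19, i}

Final set: {19, i} (size 2)

Answer: 2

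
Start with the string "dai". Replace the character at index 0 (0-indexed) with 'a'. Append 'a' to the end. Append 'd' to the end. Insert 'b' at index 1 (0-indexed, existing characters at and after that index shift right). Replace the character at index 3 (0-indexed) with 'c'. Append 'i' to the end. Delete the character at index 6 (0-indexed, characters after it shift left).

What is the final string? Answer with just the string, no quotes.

Answer: abacad

Derivation:
Applying each edit step by step:
Start: "dai"
Op 1 (replace idx 0: 'd' -> 'a'): "dai" -> "aai"
Op 2 (append 'a'): "aai" -> "aaia"
Op 3 (append 'd'): "aaia" -> "aaiad"
Op 4 (insert 'b' at idx 1): "aaiad" -> "abaiad"
Op 5 (replace idx 3: 'i' -> 'c'): "abaiad" -> "abacad"
Op 6 (append 'i'): "abacad" -> "abacadi"
Op 7 (delete idx 6 = 'i'): "abacadi" -> "abacad"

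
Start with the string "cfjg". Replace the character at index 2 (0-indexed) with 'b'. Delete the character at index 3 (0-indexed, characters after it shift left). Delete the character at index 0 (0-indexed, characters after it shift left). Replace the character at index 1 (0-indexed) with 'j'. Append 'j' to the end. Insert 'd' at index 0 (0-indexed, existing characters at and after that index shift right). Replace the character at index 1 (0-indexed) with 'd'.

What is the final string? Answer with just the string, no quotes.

Applying each edit step by step:
Start: "cfjg"
Op 1 (replace idx 2: 'j' -> 'b'): "cfjg" -> "cfbg"
Op 2 (delete idx 3 = 'g'): "cfbg" -> "cfb"
Op 3 (delete idx 0 = 'c'): "cfb" -> "fb"
Op 4 (replace idx 1: 'b' -> 'j'): "fb" -> "fj"
Op 5 (append 'j'): "fj" -> "fjj"
Op 6 (insert 'd' at idx 0): "fjj" -> "dfjj"
Op 7 (replace idx 1: 'f' -> 'd'): "dfjj" -> "ddjj"

Answer: ddjj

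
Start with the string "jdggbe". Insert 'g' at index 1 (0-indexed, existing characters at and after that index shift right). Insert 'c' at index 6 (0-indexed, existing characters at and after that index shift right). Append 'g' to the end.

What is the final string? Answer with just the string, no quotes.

Applying each edit step by step:
Start: "jdggbe"
Op 1 (insert 'g' at idx 1): "jdggbe" -> "jgdggbe"
Op 2 (insert 'c' at idx 6): "jgdggbe" -> "jgdggbce"
Op 3 (append 'g'): "jgdggbce" -> "jgdggbceg"

Answer: jgdggbceg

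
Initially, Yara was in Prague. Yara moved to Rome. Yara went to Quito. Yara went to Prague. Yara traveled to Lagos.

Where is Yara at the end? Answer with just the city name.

Tracking Yara's location:
Start: Yara is in Prague.
After move 1: Prague -> Rome. Yara is in Rome.
After move 2: Rome -> Quito. Yara is in Quito.
After move 3: Quito -> Prague. Yara is in Prague.
After move 4: Prague -> Lagos. Yara is in Lagos.

Answer: Lagos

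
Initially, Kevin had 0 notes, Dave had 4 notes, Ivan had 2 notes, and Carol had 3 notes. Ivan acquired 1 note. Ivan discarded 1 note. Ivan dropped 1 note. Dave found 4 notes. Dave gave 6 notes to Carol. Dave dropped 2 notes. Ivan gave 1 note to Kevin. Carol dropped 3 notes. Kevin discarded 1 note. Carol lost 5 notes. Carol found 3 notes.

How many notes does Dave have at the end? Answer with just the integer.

Answer: 0

Derivation:
Tracking counts step by step:
Start: Kevin=0, Dave=4, Ivan=2, Carol=3
Event 1 (Ivan +1): Ivan: 2 -> 3. State: Kevin=0, Dave=4, Ivan=3, Carol=3
Event 2 (Ivan -1): Ivan: 3 -> 2. State: Kevin=0, Dave=4, Ivan=2, Carol=3
Event 3 (Ivan -1): Ivan: 2 -> 1. State: Kevin=0, Dave=4, Ivan=1, Carol=3
Event 4 (Dave +4): Dave: 4 -> 8. State: Kevin=0, Dave=8, Ivan=1, Carol=3
Event 5 (Dave -> Carol, 6): Dave: 8 -> 2, Carol: 3 -> 9. State: Kevin=0, Dave=2, Ivan=1, Carol=9
Event 6 (Dave -2): Dave: 2 -> 0. State: Kevin=0, Dave=0, Ivan=1, Carol=9
Event 7 (Ivan -> Kevin, 1): Ivan: 1 -> 0, Kevin: 0 -> 1. State: Kevin=1, Dave=0, Ivan=0, Carol=9
Event 8 (Carol -3): Carol: 9 -> 6. State: Kevin=1, Dave=0, Ivan=0, Carol=6
Event 9 (Kevin -1): Kevin: 1 -> 0. State: Kevin=0, Dave=0, Ivan=0, Carol=6
Event 10 (Carol -5): Carol: 6 -> 1. State: Kevin=0, Dave=0, Ivan=0, Carol=1
Event 11 (Carol +3): Carol: 1 -> 4. State: Kevin=0, Dave=0, Ivan=0, Carol=4

Dave's final count: 0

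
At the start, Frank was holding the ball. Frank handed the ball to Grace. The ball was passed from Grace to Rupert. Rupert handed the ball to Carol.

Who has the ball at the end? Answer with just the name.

Answer: Carol

Derivation:
Tracking the ball through each event:
Start: Frank has the ball.
After event 1: Grace has the ball.
After event 2: Rupert has the ball.
After event 3: Carol has the ball.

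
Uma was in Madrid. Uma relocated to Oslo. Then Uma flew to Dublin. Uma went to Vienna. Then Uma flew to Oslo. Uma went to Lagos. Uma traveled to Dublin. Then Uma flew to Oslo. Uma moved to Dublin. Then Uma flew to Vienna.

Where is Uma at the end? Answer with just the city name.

Tracking Uma's location:
Start: Uma is in Madrid.
After move 1: Madrid -> Oslo. Uma is in Oslo.
After move 2: Oslo -> Dublin. Uma is in Dublin.
After move 3: Dublin -> Vienna. Uma is in Vienna.
After move 4: Vienna -> Oslo. Uma is in Oslo.
After move 5: Oslo -> Lagos. Uma is in Lagos.
After move 6: Lagos -> Dublin. Uma is in Dublin.
After move 7: Dublin -> Oslo. Uma is in Oslo.
After move 8: Oslo -> Dublin. Uma is in Dublin.
After move 9: Dublin -> Vienna. Uma is in Vienna.

Answer: Vienna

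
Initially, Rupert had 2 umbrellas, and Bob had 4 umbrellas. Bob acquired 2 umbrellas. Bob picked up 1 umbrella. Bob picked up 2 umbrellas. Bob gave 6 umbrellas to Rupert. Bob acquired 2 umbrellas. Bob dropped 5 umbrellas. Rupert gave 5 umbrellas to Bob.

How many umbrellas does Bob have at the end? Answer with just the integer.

Answer: 5

Derivation:
Tracking counts step by step:
Start: Rupert=2, Bob=4
Event 1 (Bob +2): Bob: 4 -> 6. State: Rupert=2, Bob=6
Event 2 (Bob +1): Bob: 6 -> 7. State: Rupert=2, Bob=7
Event 3 (Bob +2): Bob: 7 -> 9. State: Rupert=2, Bob=9
Event 4 (Bob -> Rupert, 6): Bob: 9 -> 3, Rupert: 2 -> 8. State: Rupert=8, Bob=3
Event 5 (Bob +2): Bob: 3 -> 5. State: Rupert=8, Bob=5
Event 6 (Bob -5): Bob: 5 -> 0. State: Rupert=8, Bob=0
Event 7 (Rupert -> Bob, 5): Rupert: 8 -> 3, Bob: 0 -> 5. State: Rupert=3, Bob=5

Bob's final count: 5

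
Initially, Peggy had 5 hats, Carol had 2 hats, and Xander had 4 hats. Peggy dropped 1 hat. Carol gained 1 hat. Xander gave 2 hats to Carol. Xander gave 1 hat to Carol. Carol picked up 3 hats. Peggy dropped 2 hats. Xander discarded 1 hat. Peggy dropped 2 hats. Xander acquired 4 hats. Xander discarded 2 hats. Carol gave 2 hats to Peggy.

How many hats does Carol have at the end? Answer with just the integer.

Answer: 7

Derivation:
Tracking counts step by step:
Start: Peggy=5, Carol=2, Xander=4
Event 1 (Peggy -1): Peggy: 5 -> 4. State: Peggy=4, Carol=2, Xander=4
Event 2 (Carol +1): Carol: 2 -> 3. State: Peggy=4, Carol=3, Xander=4
Event 3 (Xander -> Carol, 2): Xander: 4 -> 2, Carol: 3 -> 5. State: Peggy=4, Carol=5, Xander=2
Event 4 (Xander -> Carol, 1): Xander: 2 -> 1, Carol: 5 -> 6. State: Peggy=4, Carol=6, Xander=1
Event 5 (Carol +3): Carol: 6 -> 9. State: Peggy=4, Carol=9, Xander=1
Event 6 (Peggy -2): Peggy: 4 -> 2. State: Peggy=2, Carol=9, Xander=1
Event 7 (Xander -1): Xander: 1 -> 0. State: Peggy=2, Carol=9, Xander=0
Event 8 (Peggy -2): Peggy: 2 -> 0. State: Peggy=0, Carol=9, Xander=0
Event 9 (Xander +4): Xander: 0 -> 4. State: Peggy=0, Carol=9, Xander=4
Event 10 (Xander -2): Xander: 4 -> 2. State: Peggy=0, Carol=9, Xander=2
Event 11 (Carol -> Peggy, 2): Carol: 9 -> 7, Peggy: 0 -> 2. State: Peggy=2, Carol=7, Xander=2

Carol's final count: 7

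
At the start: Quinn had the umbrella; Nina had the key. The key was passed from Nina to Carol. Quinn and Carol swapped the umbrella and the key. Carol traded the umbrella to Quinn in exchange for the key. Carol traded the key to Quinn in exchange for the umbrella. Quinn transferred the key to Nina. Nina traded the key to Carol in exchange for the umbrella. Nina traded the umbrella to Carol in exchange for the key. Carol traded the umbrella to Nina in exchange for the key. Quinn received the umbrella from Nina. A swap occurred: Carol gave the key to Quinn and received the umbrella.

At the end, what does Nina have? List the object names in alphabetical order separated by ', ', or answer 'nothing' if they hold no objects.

Answer: nothing

Derivation:
Tracking all object holders:
Start: umbrella:Quinn, key:Nina
Event 1 (give key: Nina -> Carol). State: umbrella:Quinn, key:Carol
Event 2 (swap umbrella<->key: now umbrella:Carol, key:Quinn). State: umbrella:Carol, key:Quinn
Event 3 (swap umbrella<->key: now umbrella:Quinn, key:Carol). State: umbrella:Quinn, key:Carol
Event 4 (swap key<->umbrella: now key:Quinn, umbrella:Carol). State: umbrella:Carol, key:Quinn
Event 5 (give key: Quinn -> Nina). State: umbrella:Carol, key:Nina
Event 6 (swap key<->umbrella: now key:Carol, umbrella:Nina). State: umbrella:Nina, key:Carol
Event 7 (swap umbrella<->key: now umbrella:Carol, key:Nina). State: umbrella:Carol, key:Nina
Event 8 (swap umbrella<->key: now umbrella:Nina, key:Carol). State: umbrella:Nina, key:Carol
Event 9 (give umbrella: Nina -> Quinn). State: umbrella:Quinn, key:Carol
Event 10 (swap key<->umbrella: now key:Quinn, umbrella:Carol). State: umbrella:Carol, key:Quinn

Final state: umbrella:Carol, key:Quinn
Nina holds: (nothing).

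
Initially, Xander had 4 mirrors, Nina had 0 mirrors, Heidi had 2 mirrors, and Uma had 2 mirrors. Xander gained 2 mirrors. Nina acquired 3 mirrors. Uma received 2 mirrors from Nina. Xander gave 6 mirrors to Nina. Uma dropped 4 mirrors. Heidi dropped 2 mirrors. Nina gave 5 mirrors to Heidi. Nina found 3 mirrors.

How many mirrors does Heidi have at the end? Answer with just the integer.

Tracking counts step by step:
Start: Xander=4, Nina=0, Heidi=2, Uma=2
Event 1 (Xander +2): Xander: 4 -> 6. State: Xander=6, Nina=0, Heidi=2, Uma=2
Event 2 (Nina +3): Nina: 0 -> 3. State: Xander=6, Nina=3, Heidi=2, Uma=2
Event 3 (Nina -> Uma, 2): Nina: 3 -> 1, Uma: 2 -> 4. State: Xander=6, Nina=1, Heidi=2, Uma=4
Event 4 (Xander -> Nina, 6): Xander: 6 -> 0, Nina: 1 -> 7. State: Xander=0, Nina=7, Heidi=2, Uma=4
Event 5 (Uma -4): Uma: 4 -> 0. State: Xander=0, Nina=7, Heidi=2, Uma=0
Event 6 (Heidi -2): Heidi: 2 -> 0. State: Xander=0, Nina=7, Heidi=0, Uma=0
Event 7 (Nina -> Heidi, 5): Nina: 7 -> 2, Heidi: 0 -> 5. State: Xander=0, Nina=2, Heidi=5, Uma=0
Event 8 (Nina +3): Nina: 2 -> 5. State: Xander=0, Nina=5, Heidi=5, Uma=0

Heidi's final count: 5

Answer: 5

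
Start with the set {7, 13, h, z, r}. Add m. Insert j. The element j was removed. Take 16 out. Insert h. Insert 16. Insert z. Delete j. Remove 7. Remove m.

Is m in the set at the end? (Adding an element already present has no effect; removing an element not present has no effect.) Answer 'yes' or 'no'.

Answer: no

Derivation:
Tracking the set through each operation:
Start: {13, 7, h, r, z}
Event 1 (add m): added. Set: {13, 7, h, m, r, z}
Event 2 (add j): added. Set: {13, 7, h, j, m, r, z}
Event 3 (remove j): removed. Set: {13, 7, h, m, r, z}
Event 4 (remove 16): not present, no change. Set: {13, 7, h, m, r, z}
Event 5 (add h): already present, no change. Set: {13, 7, h, m, r, z}
Event 6 (add 16): added. Set: {13, 16, 7, h, m, r, z}
Event 7 (add z): already present, no change. Set: {13, 16, 7, h, m, r, z}
Event 8 (remove j): not present, no change. Set: {13, 16, 7, h, m, r, z}
Event 9 (remove 7): removed. Set: {13, 16, h, m, r, z}
Event 10 (remove m): removed. Set: {13, 16, h, r, z}

Final set: {13, 16, h, r, z} (size 5)
m is NOT in the final set.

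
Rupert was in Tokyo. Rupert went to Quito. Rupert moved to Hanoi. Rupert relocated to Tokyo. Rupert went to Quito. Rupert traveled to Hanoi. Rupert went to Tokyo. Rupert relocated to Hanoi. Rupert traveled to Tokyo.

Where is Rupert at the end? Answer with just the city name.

Tracking Rupert's location:
Start: Rupert is in Tokyo.
After move 1: Tokyo -> Quito. Rupert is in Quito.
After move 2: Quito -> Hanoi. Rupert is in Hanoi.
After move 3: Hanoi -> Tokyo. Rupert is in Tokyo.
After move 4: Tokyo -> Quito. Rupert is in Quito.
After move 5: Quito -> Hanoi. Rupert is in Hanoi.
After move 6: Hanoi -> Tokyo. Rupert is in Tokyo.
After move 7: Tokyo -> Hanoi. Rupert is in Hanoi.
After move 8: Hanoi -> Tokyo. Rupert is in Tokyo.

Answer: Tokyo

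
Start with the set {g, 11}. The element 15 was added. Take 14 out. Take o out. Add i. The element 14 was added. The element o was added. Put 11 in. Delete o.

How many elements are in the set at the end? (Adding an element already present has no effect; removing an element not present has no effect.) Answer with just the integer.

Answer: 5

Derivation:
Tracking the set through each operation:
Start: {11, g}
Event 1 (add 15): added. Set: {11, 15, g}
Event 2 (remove 14): not present, no change. Set: {11, 15, g}
Event 3 (remove o): not present, no change. Set: {11, 15, g}
Event 4 (add i): added. Set: {11, 15, g, i}
Event 5 (add 14): added. Set: {11, 14, 15, g, i}
Event 6 (add o): added. Set: {11, 14, 15, g, i, o}
Event 7 (add 11): already present, no change. Set: {11, 14, 15, g, i, o}
Event 8 (remove o): removed. Set: {11, 14, 15, g, i}

Final set: {11, 14, 15, g, i} (size 5)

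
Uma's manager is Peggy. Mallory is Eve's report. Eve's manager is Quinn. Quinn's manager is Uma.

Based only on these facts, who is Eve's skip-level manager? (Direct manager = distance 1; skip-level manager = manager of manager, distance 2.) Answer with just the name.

Answer: Uma

Derivation:
Reconstructing the manager chain from the given facts:
  Peggy -> Uma -> Quinn -> Eve -> Mallory
(each arrow means 'manager of the next')
Positions in the chain (0 = top):
  position of Peggy: 0
  position of Uma: 1
  position of Quinn: 2
  position of Eve: 3
  position of Mallory: 4

Eve is at position 3; the skip-level manager is 2 steps up the chain, i.e. position 1: Uma.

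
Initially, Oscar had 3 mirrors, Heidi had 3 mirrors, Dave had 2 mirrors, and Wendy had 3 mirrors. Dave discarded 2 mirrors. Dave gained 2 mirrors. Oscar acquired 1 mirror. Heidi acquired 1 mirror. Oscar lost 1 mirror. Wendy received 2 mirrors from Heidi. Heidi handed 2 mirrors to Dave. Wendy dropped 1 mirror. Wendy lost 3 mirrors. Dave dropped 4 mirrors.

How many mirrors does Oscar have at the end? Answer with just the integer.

Tracking counts step by step:
Start: Oscar=3, Heidi=3, Dave=2, Wendy=3
Event 1 (Dave -2): Dave: 2 -> 0. State: Oscar=3, Heidi=3, Dave=0, Wendy=3
Event 2 (Dave +2): Dave: 0 -> 2. State: Oscar=3, Heidi=3, Dave=2, Wendy=3
Event 3 (Oscar +1): Oscar: 3 -> 4. State: Oscar=4, Heidi=3, Dave=2, Wendy=3
Event 4 (Heidi +1): Heidi: 3 -> 4. State: Oscar=4, Heidi=4, Dave=2, Wendy=3
Event 5 (Oscar -1): Oscar: 4 -> 3. State: Oscar=3, Heidi=4, Dave=2, Wendy=3
Event 6 (Heidi -> Wendy, 2): Heidi: 4 -> 2, Wendy: 3 -> 5. State: Oscar=3, Heidi=2, Dave=2, Wendy=5
Event 7 (Heidi -> Dave, 2): Heidi: 2 -> 0, Dave: 2 -> 4. State: Oscar=3, Heidi=0, Dave=4, Wendy=5
Event 8 (Wendy -1): Wendy: 5 -> 4. State: Oscar=3, Heidi=0, Dave=4, Wendy=4
Event 9 (Wendy -3): Wendy: 4 -> 1. State: Oscar=3, Heidi=0, Dave=4, Wendy=1
Event 10 (Dave -4): Dave: 4 -> 0. State: Oscar=3, Heidi=0, Dave=0, Wendy=1

Oscar's final count: 3

Answer: 3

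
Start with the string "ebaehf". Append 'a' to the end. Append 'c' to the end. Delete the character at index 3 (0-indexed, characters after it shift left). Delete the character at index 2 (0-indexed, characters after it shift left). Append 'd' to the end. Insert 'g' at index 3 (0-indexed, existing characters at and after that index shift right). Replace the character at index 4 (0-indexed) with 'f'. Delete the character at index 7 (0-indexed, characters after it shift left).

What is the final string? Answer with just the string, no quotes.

Applying each edit step by step:
Start: "ebaehf"
Op 1 (append 'a'): "ebaehf" -> "ebaehfa"
Op 2 (append 'c'): "ebaehfa" -> "ebaehfac"
Op 3 (delete idx 3 = 'e'): "ebaehfac" -> "ebahfac"
Op 4 (delete idx 2 = 'a'): "ebahfac" -> "ebhfac"
Op 5 (append 'd'): "ebhfac" -> "ebhfacd"
Op 6 (insert 'g' at idx 3): "ebhfacd" -> "ebhgfacd"
Op 7 (replace idx 4: 'f' -> 'f'): "ebhgfacd" -> "ebhgfacd"
Op 8 (delete idx 7 = 'd'): "ebhgfacd" -> "ebhgfac"

Answer: ebhgfac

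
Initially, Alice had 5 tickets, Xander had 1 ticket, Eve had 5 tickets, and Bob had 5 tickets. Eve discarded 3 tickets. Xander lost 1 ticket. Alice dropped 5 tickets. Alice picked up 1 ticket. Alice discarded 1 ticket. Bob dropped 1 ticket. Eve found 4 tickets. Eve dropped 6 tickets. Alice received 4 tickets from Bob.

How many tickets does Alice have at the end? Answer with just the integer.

Tracking counts step by step:
Start: Alice=5, Xander=1, Eve=5, Bob=5
Event 1 (Eve -3): Eve: 5 -> 2. State: Alice=5, Xander=1, Eve=2, Bob=5
Event 2 (Xander -1): Xander: 1 -> 0. State: Alice=5, Xander=0, Eve=2, Bob=5
Event 3 (Alice -5): Alice: 5 -> 0. State: Alice=0, Xander=0, Eve=2, Bob=5
Event 4 (Alice +1): Alice: 0 -> 1. State: Alice=1, Xander=0, Eve=2, Bob=5
Event 5 (Alice -1): Alice: 1 -> 0. State: Alice=0, Xander=0, Eve=2, Bob=5
Event 6 (Bob -1): Bob: 5 -> 4. State: Alice=0, Xander=0, Eve=2, Bob=4
Event 7 (Eve +4): Eve: 2 -> 6. State: Alice=0, Xander=0, Eve=6, Bob=4
Event 8 (Eve -6): Eve: 6 -> 0. State: Alice=0, Xander=0, Eve=0, Bob=4
Event 9 (Bob -> Alice, 4): Bob: 4 -> 0, Alice: 0 -> 4. State: Alice=4, Xander=0, Eve=0, Bob=0

Alice's final count: 4

Answer: 4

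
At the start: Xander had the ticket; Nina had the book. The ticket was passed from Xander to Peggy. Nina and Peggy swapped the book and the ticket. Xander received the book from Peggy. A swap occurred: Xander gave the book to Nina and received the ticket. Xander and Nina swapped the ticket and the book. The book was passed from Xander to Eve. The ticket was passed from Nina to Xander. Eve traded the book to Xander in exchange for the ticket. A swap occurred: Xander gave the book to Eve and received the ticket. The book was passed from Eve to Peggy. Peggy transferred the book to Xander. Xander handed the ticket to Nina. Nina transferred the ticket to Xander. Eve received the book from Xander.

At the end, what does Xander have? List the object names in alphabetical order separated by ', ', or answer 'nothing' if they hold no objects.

Tracking all object holders:
Start: ticket:Xander, book:Nina
Event 1 (give ticket: Xander -> Peggy). State: ticket:Peggy, book:Nina
Event 2 (swap book<->ticket: now book:Peggy, ticket:Nina). State: ticket:Nina, book:Peggy
Event 3 (give book: Peggy -> Xander). State: ticket:Nina, book:Xander
Event 4 (swap book<->ticket: now book:Nina, ticket:Xander). State: ticket:Xander, book:Nina
Event 5 (swap ticket<->book: now ticket:Nina, book:Xander). State: ticket:Nina, book:Xander
Event 6 (give book: Xander -> Eve). State: ticket:Nina, book:Eve
Event 7 (give ticket: Nina -> Xander). State: ticket:Xander, book:Eve
Event 8 (swap book<->ticket: now book:Xander, ticket:Eve). State: ticket:Eve, book:Xander
Event 9 (swap book<->ticket: now book:Eve, ticket:Xander). State: ticket:Xander, book:Eve
Event 10 (give book: Eve -> Peggy). State: ticket:Xander, book:Peggy
Event 11 (give book: Peggy -> Xander). State: ticket:Xander, book:Xander
Event 12 (give ticket: Xander -> Nina). State: ticket:Nina, book:Xander
Event 13 (give ticket: Nina -> Xander). State: ticket:Xander, book:Xander
Event 14 (give book: Xander -> Eve). State: ticket:Xander, book:Eve

Final state: ticket:Xander, book:Eve
Xander holds: ticket.

Answer: ticket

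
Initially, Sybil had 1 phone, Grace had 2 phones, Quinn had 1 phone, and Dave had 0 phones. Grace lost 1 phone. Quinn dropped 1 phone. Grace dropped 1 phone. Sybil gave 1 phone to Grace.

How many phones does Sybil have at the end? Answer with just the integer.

Tracking counts step by step:
Start: Sybil=1, Grace=2, Quinn=1, Dave=0
Event 1 (Grace -1): Grace: 2 -> 1. State: Sybil=1, Grace=1, Quinn=1, Dave=0
Event 2 (Quinn -1): Quinn: 1 -> 0. State: Sybil=1, Grace=1, Quinn=0, Dave=0
Event 3 (Grace -1): Grace: 1 -> 0. State: Sybil=1, Grace=0, Quinn=0, Dave=0
Event 4 (Sybil -> Grace, 1): Sybil: 1 -> 0, Grace: 0 -> 1. State: Sybil=0, Grace=1, Quinn=0, Dave=0

Sybil's final count: 0

Answer: 0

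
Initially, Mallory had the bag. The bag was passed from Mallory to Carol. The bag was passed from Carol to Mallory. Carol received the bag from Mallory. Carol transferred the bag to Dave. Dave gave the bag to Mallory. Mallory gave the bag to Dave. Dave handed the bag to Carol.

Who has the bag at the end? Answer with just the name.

Tracking the bag through each event:
Start: Mallory has the bag.
After event 1: Carol has the bag.
After event 2: Mallory has the bag.
After event 3: Carol has the bag.
After event 4: Dave has the bag.
After event 5: Mallory has the bag.
After event 6: Dave has the bag.
After event 7: Carol has the bag.

Answer: Carol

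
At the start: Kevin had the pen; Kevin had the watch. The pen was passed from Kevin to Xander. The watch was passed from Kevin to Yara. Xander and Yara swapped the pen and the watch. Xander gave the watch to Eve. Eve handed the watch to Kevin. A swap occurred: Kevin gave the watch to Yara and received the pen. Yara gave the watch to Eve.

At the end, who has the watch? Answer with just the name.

Tracking all object holders:
Start: pen:Kevin, watch:Kevin
Event 1 (give pen: Kevin -> Xander). State: pen:Xander, watch:Kevin
Event 2 (give watch: Kevin -> Yara). State: pen:Xander, watch:Yara
Event 3 (swap pen<->watch: now pen:Yara, watch:Xander). State: pen:Yara, watch:Xander
Event 4 (give watch: Xander -> Eve). State: pen:Yara, watch:Eve
Event 5 (give watch: Eve -> Kevin). State: pen:Yara, watch:Kevin
Event 6 (swap watch<->pen: now watch:Yara, pen:Kevin). State: pen:Kevin, watch:Yara
Event 7 (give watch: Yara -> Eve). State: pen:Kevin, watch:Eve

Final state: pen:Kevin, watch:Eve
The watch is held by Eve.

Answer: Eve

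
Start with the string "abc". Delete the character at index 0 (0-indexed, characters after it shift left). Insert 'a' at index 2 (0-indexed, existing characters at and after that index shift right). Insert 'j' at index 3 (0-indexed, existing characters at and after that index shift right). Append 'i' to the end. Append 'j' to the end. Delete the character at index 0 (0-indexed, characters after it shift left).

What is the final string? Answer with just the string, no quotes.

Answer: cajij

Derivation:
Applying each edit step by step:
Start: "abc"
Op 1 (delete idx 0 = 'a'): "abc" -> "bc"
Op 2 (insert 'a' at idx 2): "bc" -> "bca"
Op 3 (insert 'j' at idx 3): "bca" -> "bcaj"
Op 4 (append 'i'): "bcaj" -> "bcaji"
Op 5 (append 'j'): "bcaji" -> "bcajij"
Op 6 (delete idx 0 = 'b'): "bcajij" -> "cajij"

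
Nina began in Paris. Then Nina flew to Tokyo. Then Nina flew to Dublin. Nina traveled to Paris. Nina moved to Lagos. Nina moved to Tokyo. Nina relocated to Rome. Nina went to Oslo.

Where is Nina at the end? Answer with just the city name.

Tracking Nina's location:
Start: Nina is in Paris.
After move 1: Paris -> Tokyo. Nina is in Tokyo.
After move 2: Tokyo -> Dublin. Nina is in Dublin.
After move 3: Dublin -> Paris. Nina is in Paris.
After move 4: Paris -> Lagos. Nina is in Lagos.
After move 5: Lagos -> Tokyo. Nina is in Tokyo.
After move 6: Tokyo -> Rome. Nina is in Rome.
After move 7: Rome -> Oslo. Nina is in Oslo.

Answer: Oslo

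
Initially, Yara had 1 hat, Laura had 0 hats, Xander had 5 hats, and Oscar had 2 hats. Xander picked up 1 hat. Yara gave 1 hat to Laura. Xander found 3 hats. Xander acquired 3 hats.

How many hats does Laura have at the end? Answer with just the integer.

Tracking counts step by step:
Start: Yara=1, Laura=0, Xander=5, Oscar=2
Event 1 (Xander +1): Xander: 5 -> 6. State: Yara=1, Laura=0, Xander=6, Oscar=2
Event 2 (Yara -> Laura, 1): Yara: 1 -> 0, Laura: 0 -> 1. State: Yara=0, Laura=1, Xander=6, Oscar=2
Event 3 (Xander +3): Xander: 6 -> 9. State: Yara=0, Laura=1, Xander=9, Oscar=2
Event 4 (Xander +3): Xander: 9 -> 12. State: Yara=0, Laura=1, Xander=12, Oscar=2

Laura's final count: 1

Answer: 1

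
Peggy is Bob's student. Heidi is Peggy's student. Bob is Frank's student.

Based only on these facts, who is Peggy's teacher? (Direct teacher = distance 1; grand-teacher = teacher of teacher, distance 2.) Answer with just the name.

Reconstructing the teacher chain from the given facts:
  Frank -> Bob -> Peggy -> Heidi
(each arrow means 'teacher of the next')
Positions in the chain (0 = top):
  position of Frank: 0
  position of Bob: 1
  position of Peggy: 2
  position of Heidi: 3

Peggy is at position 2; the teacher is 1 step up the chain, i.e. position 1: Bob.

Answer: Bob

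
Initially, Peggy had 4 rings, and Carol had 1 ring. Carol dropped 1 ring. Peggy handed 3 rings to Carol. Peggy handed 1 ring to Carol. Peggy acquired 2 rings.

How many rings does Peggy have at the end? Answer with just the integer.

Tracking counts step by step:
Start: Peggy=4, Carol=1
Event 1 (Carol -1): Carol: 1 -> 0. State: Peggy=4, Carol=0
Event 2 (Peggy -> Carol, 3): Peggy: 4 -> 1, Carol: 0 -> 3. State: Peggy=1, Carol=3
Event 3 (Peggy -> Carol, 1): Peggy: 1 -> 0, Carol: 3 -> 4. State: Peggy=0, Carol=4
Event 4 (Peggy +2): Peggy: 0 -> 2. State: Peggy=2, Carol=4

Peggy's final count: 2

Answer: 2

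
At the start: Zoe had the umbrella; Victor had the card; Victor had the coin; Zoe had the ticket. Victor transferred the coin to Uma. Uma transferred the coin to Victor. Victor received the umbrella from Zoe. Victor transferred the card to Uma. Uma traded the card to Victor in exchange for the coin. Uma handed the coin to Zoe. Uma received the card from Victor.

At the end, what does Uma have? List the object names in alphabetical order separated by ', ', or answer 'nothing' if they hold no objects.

Answer: card

Derivation:
Tracking all object holders:
Start: umbrella:Zoe, card:Victor, coin:Victor, ticket:Zoe
Event 1 (give coin: Victor -> Uma). State: umbrella:Zoe, card:Victor, coin:Uma, ticket:Zoe
Event 2 (give coin: Uma -> Victor). State: umbrella:Zoe, card:Victor, coin:Victor, ticket:Zoe
Event 3 (give umbrella: Zoe -> Victor). State: umbrella:Victor, card:Victor, coin:Victor, ticket:Zoe
Event 4 (give card: Victor -> Uma). State: umbrella:Victor, card:Uma, coin:Victor, ticket:Zoe
Event 5 (swap card<->coin: now card:Victor, coin:Uma). State: umbrella:Victor, card:Victor, coin:Uma, ticket:Zoe
Event 6 (give coin: Uma -> Zoe). State: umbrella:Victor, card:Victor, coin:Zoe, ticket:Zoe
Event 7 (give card: Victor -> Uma). State: umbrella:Victor, card:Uma, coin:Zoe, ticket:Zoe

Final state: umbrella:Victor, card:Uma, coin:Zoe, ticket:Zoe
Uma holds: card.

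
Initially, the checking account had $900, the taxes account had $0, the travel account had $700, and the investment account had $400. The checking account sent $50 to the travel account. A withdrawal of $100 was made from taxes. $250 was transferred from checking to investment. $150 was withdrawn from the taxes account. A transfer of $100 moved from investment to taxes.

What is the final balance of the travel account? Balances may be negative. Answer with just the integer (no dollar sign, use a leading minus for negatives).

Answer: 750

Derivation:
Tracking account balances step by step:
Start: checking=900, taxes=0, travel=700, investment=400
Event 1 (transfer 50 checking -> travel): checking: 900 - 50 = 850, travel: 700 + 50 = 750. Balances: checking=850, taxes=0, travel=750, investment=400
Event 2 (withdraw 100 from taxes): taxes: 0 - 100 = -100. Balances: checking=850, taxes=-100, travel=750, investment=400
Event 3 (transfer 250 checking -> investment): checking: 850 - 250 = 600, investment: 400 + 250 = 650. Balances: checking=600, taxes=-100, travel=750, investment=650
Event 4 (withdraw 150 from taxes): taxes: -100 - 150 = -250. Balances: checking=600, taxes=-250, travel=750, investment=650
Event 5 (transfer 100 investment -> taxes): investment: 650 - 100 = 550, taxes: -250 + 100 = -150. Balances: checking=600, taxes=-150, travel=750, investment=550

Final balance of travel: 750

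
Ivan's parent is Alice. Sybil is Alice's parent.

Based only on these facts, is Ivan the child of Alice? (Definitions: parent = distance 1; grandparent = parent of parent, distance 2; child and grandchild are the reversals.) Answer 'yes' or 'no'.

Reconstructing the parent chain from the given facts:
  Sybil -> Alice -> Ivan
(each arrow means 'parent of the next')
Positions in the chain (0 = top):
  position of Sybil: 0
  position of Alice: 1
  position of Ivan: 2

Ivan is at position 2, Alice is at position 1; signed distance (j - i) = -1.
'child' requires j - i = -1. Actual distance is -1, so the relation HOLDS.

Answer: yes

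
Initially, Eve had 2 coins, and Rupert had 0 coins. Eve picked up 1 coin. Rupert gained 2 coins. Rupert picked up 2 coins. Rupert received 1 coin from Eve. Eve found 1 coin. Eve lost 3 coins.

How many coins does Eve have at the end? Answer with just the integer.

Answer: 0

Derivation:
Tracking counts step by step:
Start: Eve=2, Rupert=0
Event 1 (Eve +1): Eve: 2 -> 3. State: Eve=3, Rupert=0
Event 2 (Rupert +2): Rupert: 0 -> 2. State: Eve=3, Rupert=2
Event 3 (Rupert +2): Rupert: 2 -> 4. State: Eve=3, Rupert=4
Event 4 (Eve -> Rupert, 1): Eve: 3 -> 2, Rupert: 4 -> 5. State: Eve=2, Rupert=5
Event 5 (Eve +1): Eve: 2 -> 3. State: Eve=3, Rupert=5
Event 6 (Eve -3): Eve: 3 -> 0. State: Eve=0, Rupert=5

Eve's final count: 0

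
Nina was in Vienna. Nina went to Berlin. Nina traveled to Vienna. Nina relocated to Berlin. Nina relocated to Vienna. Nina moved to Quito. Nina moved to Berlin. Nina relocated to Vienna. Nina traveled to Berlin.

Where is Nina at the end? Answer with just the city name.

Answer: Berlin

Derivation:
Tracking Nina's location:
Start: Nina is in Vienna.
After move 1: Vienna -> Berlin. Nina is in Berlin.
After move 2: Berlin -> Vienna. Nina is in Vienna.
After move 3: Vienna -> Berlin. Nina is in Berlin.
After move 4: Berlin -> Vienna. Nina is in Vienna.
After move 5: Vienna -> Quito. Nina is in Quito.
After move 6: Quito -> Berlin. Nina is in Berlin.
After move 7: Berlin -> Vienna. Nina is in Vienna.
After move 8: Vienna -> Berlin. Nina is in Berlin.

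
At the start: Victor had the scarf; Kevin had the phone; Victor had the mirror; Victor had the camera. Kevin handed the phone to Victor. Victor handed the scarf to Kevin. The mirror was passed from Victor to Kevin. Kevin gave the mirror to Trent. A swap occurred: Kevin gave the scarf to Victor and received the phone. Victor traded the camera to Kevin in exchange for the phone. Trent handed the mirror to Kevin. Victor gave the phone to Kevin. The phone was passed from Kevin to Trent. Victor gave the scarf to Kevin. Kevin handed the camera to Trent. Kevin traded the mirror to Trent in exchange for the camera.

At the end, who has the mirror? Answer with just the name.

Tracking all object holders:
Start: scarf:Victor, phone:Kevin, mirror:Victor, camera:Victor
Event 1 (give phone: Kevin -> Victor). State: scarf:Victor, phone:Victor, mirror:Victor, camera:Victor
Event 2 (give scarf: Victor -> Kevin). State: scarf:Kevin, phone:Victor, mirror:Victor, camera:Victor
Event 3 (give mirror: Victor -> Kevin). State: scarf:Kevin, phone:Victor, mirror:Kevin, camera:Victor
Event 4 (give mirror: Kevin -> Trent). State: scarf:Kevin, phone:Victor, mirror:Trent, camera:Victor
Event 5 (swap scarf<->phone: now scarf:Victor, phone:Kevin). State: scarf:Victor, phone:Kevin, mirror:Trent, camera:Victor
Event 6 (swap camera<->phone: now camera:Kevin, phone:Victor). State: scarf:Victor, phone:Victor, mirror:Trent, camera:Kevin
Event 7 (give mirror: Trent -> Kevin). State: scarf:Victor, phone:Victor, mirror:Kevin, camera:Kevin
Event 8 (give phone: Victor -> Kevin). State: scarf:Victor, phone:Kevin, mirror:Kevin, camera:Kevin
Event 9 (give phone: Kevin -> Trent). State: scarf:Victor, phone:Trent, mirror:Kevin, camera:Kevin
Event 10 (give scarf: Victor -> Kevin). State: scarf:Kevin, phone:Trent, mirror:Kevin, camera:Kevin
Event 11 (give camera: Kevin -> Trent). State: scarf:Kevin, phone:Trent, mirror:Kevin, camera:Trent
Event 12 (swap mirror<->camera: now mirror:Trent, camera:Kevin). State: scarf:Kevin, phone:Trent, mirror:Trent, camera:Kevin

Final state: scarf:Kevin, phone:Trent, mirror:Trent, camera:Kevin
The mirror is held by Trent.

Answer: Trent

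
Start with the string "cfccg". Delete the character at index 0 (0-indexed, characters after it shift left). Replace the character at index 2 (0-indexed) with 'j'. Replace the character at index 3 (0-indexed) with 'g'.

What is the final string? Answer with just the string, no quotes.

Answer: fcjg

Derivation:
Applying each edit step by step:
Start: "cfccg"
Op 1 (delete idx 0 = 'c'): "cfccg" -> "fccg"
Op 2 (replace idx 2: 'c' -> 'j'): "fccg" -> "fcjg"
Op 3 (replace idx 3: 'g' -> 'g'): "fcjg" -> "fcjg"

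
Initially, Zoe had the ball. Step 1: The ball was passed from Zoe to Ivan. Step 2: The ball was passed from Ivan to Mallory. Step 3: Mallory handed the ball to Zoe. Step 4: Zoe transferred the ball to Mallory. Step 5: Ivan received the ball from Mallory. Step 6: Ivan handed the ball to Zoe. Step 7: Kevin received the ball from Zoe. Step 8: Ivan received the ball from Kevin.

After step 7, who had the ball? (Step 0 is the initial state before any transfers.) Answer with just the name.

Answer: Kevin

Derivation:
Tracking the ball holder through step 7:
After step 0 (start): Zoe
After step 1: Ivan
After step 2: Mallory
After step 3: Zoe
After step 4: Mallory
After step 5: Ivan
After step 6: Zoe
After step 7: Kevin

At step 7, the holder is Kevin.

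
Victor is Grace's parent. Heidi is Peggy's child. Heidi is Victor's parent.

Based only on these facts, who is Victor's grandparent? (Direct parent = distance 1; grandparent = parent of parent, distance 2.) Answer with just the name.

Answer: Peggy

Derivation:
Reconstructing the parent chain from the given facts:
  Peggy -> Heidi -> Victor -> Grace
(each arrow means 'parent of the next')
Positions in the chain (0 = top):
  position of Peggy: 0
  position of Heidi: 1
  position of Victor: 2
  position of Grace: 3

Victor is at position 2; the grandparent is 2 steps up the chain, i.e. position 0: Peggy.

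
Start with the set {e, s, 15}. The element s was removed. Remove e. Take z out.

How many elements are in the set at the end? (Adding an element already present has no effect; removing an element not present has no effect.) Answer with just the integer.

Tracking the set through each operation:
Start: {15, e, s}
Event 1 (remove s): removed. Set: {15, e}
Event 2 (remove e): removed. Set: {15}
Event 3 (remove z): not present, no change. Set: {15}

Final set: {15} (size 1)

Answer: 1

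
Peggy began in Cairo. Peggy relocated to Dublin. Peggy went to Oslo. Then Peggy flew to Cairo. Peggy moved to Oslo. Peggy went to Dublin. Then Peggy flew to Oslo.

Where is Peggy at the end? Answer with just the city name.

Answer: Oslo

Derivation:
Tracking Peggy's location:
Start: Peggy is in Cairo.
After move 1: Cairo -> Dublin. Peggy is in Dublin.
After move 2: Dublin -> Oslo. Peggy is in Oslo.
After move 3: Oslo -> Cairo. Peggy is in Cairo.
After move 4: Cairo -> Oslo. Peggy is in Oslo.
After move 5: Oslo -> Dublin. Peggy is in Dublin.
After move 6: Dublin -> Oslo. Peggy is in Oslo.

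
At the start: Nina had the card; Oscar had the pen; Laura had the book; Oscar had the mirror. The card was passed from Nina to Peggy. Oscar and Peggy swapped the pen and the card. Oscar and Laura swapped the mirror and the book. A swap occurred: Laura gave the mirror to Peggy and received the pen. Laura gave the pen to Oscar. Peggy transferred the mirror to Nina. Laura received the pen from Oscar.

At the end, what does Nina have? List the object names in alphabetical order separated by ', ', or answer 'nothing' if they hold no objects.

Tracking all object holders:
Start: card:Nina, pen:Oscar, book:Laura, mirror:Oscar
Event 1 (give card: Nina -> Peggy). State: card:Peggy, pen:Oscar, book:Laura, mirror:Oscar
Event 2 (swap pen<->card: now pen:Peggy, card:Oscar). State: card:Oscar, pen:Peggy, book:Laura, mirror:Oscar
Event 3 (swap mirror<->book: now mirror:Laura, book:Oscar). State: card:Oscar, pen:Peggy, book:Oscar, mirror:Laura
Event 4 (swap mirror<->pen: now mirror:Peggy, pen:Laura). State: card:Oscar, pen:Laura, book:Oscar, mirror:Peggy
Event 5 (give pen: Laura -> Oscar). State: card:Oscar, pen:Oscar, book:Oscar, mirror:Peggy
Event 6 (give mirror: Peggy -> Nina). State: card:Oscar, pen:Oscar, book:Oscar, mirror:Nina
Event 7 (give pen: Oscar -> Laura). State: card:Oscar, pen:Laura, book:Oscar, mirror:Nina

Final state: card:Oscar, pen:Laura, book:Oscar, mirror:Nina
Nina holds: mirror.

Answer: mirror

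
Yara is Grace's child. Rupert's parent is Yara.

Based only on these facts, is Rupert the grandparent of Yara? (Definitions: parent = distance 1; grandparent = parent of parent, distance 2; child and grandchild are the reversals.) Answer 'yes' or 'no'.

Answer: no

Derivation:
Reconstructing the parent chain from the given facts:
  Grace -> Yara -> Rupert
(each arrow means 'parent of the next')
Positions in the chain (0 = top):
  position of Grace: 0
  position of Yara: 1
  position of Rupert: 2

Rupert is at position 2, Yara is at position 1; signed distance (j - i) = -1.
'grandparent' requires j - i = 2. Actual distance is -1, so the relation does NOT hold.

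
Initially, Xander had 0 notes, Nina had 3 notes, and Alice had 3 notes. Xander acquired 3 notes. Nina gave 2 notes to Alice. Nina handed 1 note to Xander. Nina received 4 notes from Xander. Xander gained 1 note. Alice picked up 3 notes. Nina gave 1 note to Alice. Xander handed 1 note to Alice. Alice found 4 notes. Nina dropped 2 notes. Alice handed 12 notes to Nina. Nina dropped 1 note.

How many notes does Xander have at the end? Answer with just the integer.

Answer: 0

Derivation:
Tracking counts step by step:
Start: Xander=0, Nina=3, Alice=3
Event 1 (Xander +3): Xander: 0 -> 3. State: Xander=3, Nina=3, Alice=3
Event 2 (Nina -> Alice, 2): Nina: 3 -> 1, Alice: 3 -> 5. State: Xander=3, Nina=1, Alice=5
Event 3 (Nina -> Xander, 1): Nina: 1 -> 0, Xander: 3 -> 4. State: Xander=4, Nina=0, Alice=5
Event 4 (Xander -> Nina, 4): Xander: 4 -> 0, Nina: 0 -> 4. State: Xander=0, Nina=4, Alice=5
Event 5 (Xander +1): Xander: 0 -> 1. State: Xander=1, Nina=4, Alice=5
Event 6 (Alice +3): Alice: 5 -> 8. State: Xander=1, Nina=4, Alice=8
Event 7 (Nina -> Alice, 1): Nina: 4 -> 3, Alice: 8 -> 9. State: Xander=1, Nina=3, Alice=9
Event 8 (Xander -> Alice, 1): Xander: 1 -> 0, Alice: 9 -> 10. State: Xander=0, Nina=3, Alice=10
Event 9 (Alice +4): Alice: 10 -> 14. State: Xander=0, Nina=3, Alice=14
Event 10 (Nina -2): Nina: 3 -> 1. State: Xander=0, Nina=1, Alice=14
Event 11 (Alice -> Nina, 12): Alice: 14 -> 2, Nina: 1 -> 13. State: Xander=0, Nina=13, Alice=2
Event 12 (Nina -1): Nina: 13 -> 12. State: Xander=0, Nina=12, Alice=2

Xander's final count: 0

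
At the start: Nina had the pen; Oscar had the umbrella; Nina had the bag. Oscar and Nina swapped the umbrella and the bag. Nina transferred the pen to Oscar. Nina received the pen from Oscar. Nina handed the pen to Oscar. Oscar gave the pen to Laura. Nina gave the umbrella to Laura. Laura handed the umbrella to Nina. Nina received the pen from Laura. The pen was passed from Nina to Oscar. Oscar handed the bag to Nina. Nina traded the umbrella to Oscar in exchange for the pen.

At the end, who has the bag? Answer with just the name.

Tracking all object holders:
Start: pen:Nina, umbrella:Oscar, bag:Nina
Event 1 (swap umbrella<->bag: now umbrella:Nina, bag:Oscar). State: pen:Nina, umbrella:Nina, bag:Oscar
Event 2 (give pen: Nina -> Oscar). State: pen:Oscar, umbrella:Nina, bag:Oscar
Event 3 (give pen: Oscar -> Nina). State: pen:Nina, umbrella:Nina, bag:Oscar
Event 4 (give pen: Nina -> Oscar). State: pen:Oscar, umbrella:Nina, bag:Oscar
Event 5 (give pen: Oscar -> Laura). State: pen:Laura, umbrella:Nina, bag:Oscar
Event 6 (give umbrella: Nina -> Laura). State: pen:Laura, umbrella:Laura, bag:Oscar
Event 7 (give umbrella: Laura -> Nina). State: pen:Laura, umbrella:Nina, bag:Oscar
Event 8 (give pen: Laura -> Nina). State: pen:Nina, umbrella:Nina, bag:Oscar
Event 9 (give pen: Nina -> Oscar). State: pen:Oscar, umbrella:Nina, bag:Oscar
Event 10 (give bag: Oscar -> Nina). State: pen:Oscar, umbrella:Nina, bag:Nina
Event 11 (swap umbrella<->pen: now umbrella:Oscar, pen:Nina). State: pen:Nina, umbrella:Oscar, bag:Nina

Final state: pen:Nina, umbrella:Oscar, bag:Nina
The bag is held by Nina.

Answer: Nina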